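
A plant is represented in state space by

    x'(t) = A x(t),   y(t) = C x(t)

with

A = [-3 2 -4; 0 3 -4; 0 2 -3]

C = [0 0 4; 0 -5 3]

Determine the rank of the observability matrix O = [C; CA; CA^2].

CA = [[0, 8, -12], [0, -9, 11]]
CA^2 = [[0, 0, 4], [0, -5, 3]]
Observability matrix O = [C; CA; CA^2] = [[0, 0, 4], [0, -5, 3], [0, 8, -12], [0, -9, 11], [0, 0, 4], [0, -5, 3]]
Column 1 of O is identically zero, so rank(O) ≤ 2.
The 2×2 minor from rows 1, 2, columns 2, 3 is 0·3 - 4·(-5) = 0 - (-20) = 20 ≠ 0, so rank(O) = 2.
rank(O) = 2 < n = 3, so the pair (A, C) is not completely observable.

2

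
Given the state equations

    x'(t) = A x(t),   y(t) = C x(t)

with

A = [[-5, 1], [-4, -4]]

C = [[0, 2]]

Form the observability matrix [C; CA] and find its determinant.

CA = [[-8, -8]]
Observability matrix O = [C; CA] = [[0, 2], [-8, -8]]
det(O) = 0·(-8) - 2·(-8) = 0 - (-16) = 16
Since det(O) ≠ 0, rank(O) = 2 and the system is completely observable.

16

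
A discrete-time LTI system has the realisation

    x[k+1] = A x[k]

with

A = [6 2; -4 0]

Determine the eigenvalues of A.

det(zI - A) = z^2 - (tr A)z + det A, with tr A = 6 + 0 = 6 and det A = 6·0 - 2·(-4) = 0 - (-8) = 8.
So p(z) = det(zI - A) = z^2 - 6z + 8.
Factor z^2 - 6z + 8: two numbers with sum 6 and product 8 are 4 and 2, so z^2 - 6z + 8 = (z - 4)(z - 2).
Hence p(z) = (z - 4) (z - 2), with roots 2, 4.

2, 4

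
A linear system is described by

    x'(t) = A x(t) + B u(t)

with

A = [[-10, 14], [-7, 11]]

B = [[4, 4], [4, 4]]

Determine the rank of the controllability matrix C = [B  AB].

AB = [[16, 16], [16, 16]]
Controllability matrix C = [B  AB] = [[4, 4, 16, 16], [4, 4, 16, 16]]
Every column of C is a scalar multiple of column 1 = [4, 4] (multipliers 1, 1, 4, 4), so the columns span a one-dimensional space.
C ≠ 0, hence rank(C) = 1.
rank(C) = 1 < n = 2, so the pair (A, B) is not completely controllable.

1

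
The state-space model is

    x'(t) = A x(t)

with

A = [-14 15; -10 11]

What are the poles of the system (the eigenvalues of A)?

-4, 1

det(sI - A) = s^2 - (tr A)s + det A, with tr A = (-14) + 11 = -3 and det A = (-14)·11 - 15·(-10) = -154 - (-150) = -4.
So p(s) = det(sI - A) = s^2 + 3s - 4.
Factor s^2 + 3s - 4: two numbers with sum -3 and product -4 are 1 and -4, so s^2 + 3s - 4 = (s - 1)(s + 4).
Hence p(s) = (s - 1) (s + 4), with roots -4, 1.
At least one eigenvalue has non-negative real part, so the system is not asymptotically stable.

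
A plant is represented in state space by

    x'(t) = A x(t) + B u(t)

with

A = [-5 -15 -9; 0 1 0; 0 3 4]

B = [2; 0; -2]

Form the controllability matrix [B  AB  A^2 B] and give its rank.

1

AB = [[8], [0], [-8]]
A^2B = [[32], [0], [-32]]
Controllability matrix C = [B  AB  A^2B] = [[2, 8, 32], [0, 0, 0], [-2, -8, -32]]
Every column of C is a scalar multiple of column 1 = [2, 0, -2] (multipliers 1, 4, 16), so the columns span a one-dimensional space.
C ≠ 0, hence rank(C) = 1.
rank(C) = 1 < n = 3, so the pair (A, B) is not completely controllable.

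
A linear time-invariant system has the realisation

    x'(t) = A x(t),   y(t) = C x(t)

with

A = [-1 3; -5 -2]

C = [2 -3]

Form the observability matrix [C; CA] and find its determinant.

63

CA = [[13, 12]]
Observability matrix O = [C; CA] = [[2, -3], [13, 12]]
det(O) = 2·12 - (-3)·13 = 24 - (-39) = 63
Since det(O) ≠ 0, rank(O) = 2 and the system is completely observable.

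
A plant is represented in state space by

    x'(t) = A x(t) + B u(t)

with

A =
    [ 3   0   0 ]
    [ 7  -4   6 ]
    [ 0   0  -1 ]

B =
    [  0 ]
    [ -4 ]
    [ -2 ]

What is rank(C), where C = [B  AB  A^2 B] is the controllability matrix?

AB = [[0], [4], [2]]
A^2B = [[0], [-4], [-2]]
Controllability matrix C = [B  AB  A^2B] = [[0, 0, 0], [-4, 4, -4], [-2, 2, -2]]
Every column of C is a scalar multiple of column 1 = [0, -4, -2] (multipliers 1, -1, 1), so the columns span a one-dimensional space.
C ≠ 0, hence rank(C) = 1.
rank(C) = 1 < n = 3, so the pair (A, B) is not completely controllable.

1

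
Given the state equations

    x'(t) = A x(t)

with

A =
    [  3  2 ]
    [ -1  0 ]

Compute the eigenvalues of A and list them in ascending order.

1, 2

det(sI - A) = s^2 - (tr A)s + det A, with tr A = 3 + 0 = 3 and det A = 3·0 - 2·(-1) = 0 - (-2) = 2.
So p(s) = det(sI - A) = s^2 - 3s + 2.
Factor s^2 - 3s + 2: two numbers with sum 3 and product 2 are 2 and 1, so s^2 - 3s + 2 = (s - 2)(s - 1).
Hence p(s) = (s - 2) (s - 1), with roots 1, 2.
At least one eigenvalue has non-negative real part, so the system is not asymptotically stable.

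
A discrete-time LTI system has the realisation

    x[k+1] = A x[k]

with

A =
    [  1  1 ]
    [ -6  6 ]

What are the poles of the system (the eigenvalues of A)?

3, 4

det(zI - A) = z^2 - (tr A)z + det A, with tr A = 1 + 6 = 7 and det A = 1·6 - 1·(-6) = 6 - (-6) = 12.
So p(z) = det(zI - A) = z^2 - 7z + 12.
Factor z^2 - 7z + 12: two numbers with sum 7 and product 12 are 4 and 3, so z^2 - 7z + 12 = (z - 4)(z - 3).
Hence p(z) = (z - 4) (z - 3), with roots 3, 4.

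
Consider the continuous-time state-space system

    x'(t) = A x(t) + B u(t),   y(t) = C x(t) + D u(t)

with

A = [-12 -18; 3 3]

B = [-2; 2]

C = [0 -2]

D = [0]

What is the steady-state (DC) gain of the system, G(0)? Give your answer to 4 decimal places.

-2.0000

G(0) = C(-A)^{-1}B + D = -C A^{-1} B + D.
det A = 18, so A^{-1} = (1/18)·adj(A) = [[1/6, 1], [-1/6, -2/3]]
A^{-1} B = [5/3, -1]^T
C A^{-1} B = 2
G(0) = D - C A^{-1} B = 0 - (2) = -2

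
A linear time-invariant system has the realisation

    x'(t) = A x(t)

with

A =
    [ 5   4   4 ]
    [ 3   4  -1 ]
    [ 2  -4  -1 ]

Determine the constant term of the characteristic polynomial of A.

116

Expand det(sI - A) for the 3×3 matrix.
p(s) = s^3 - 8s^2 - 13s + 116.
(Check: constant term = det(-A) = (-1)^3 det A = 116; coefficient of s^2 = -tr A = -8.)
The constant term is 116.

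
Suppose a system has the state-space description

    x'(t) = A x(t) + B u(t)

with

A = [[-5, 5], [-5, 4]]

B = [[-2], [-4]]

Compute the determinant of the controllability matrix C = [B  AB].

-28

AB = [[-10], [-6]]
Controllability matrix C = [B  AB] = [[-2, -10], [-4, -6]]
det(C) = (-2)·(-6) - (-10)·(-4) = 12 - 40 = -28
Since det(C) ≠ 0, rank(C) = 2 and the system is completely controllable.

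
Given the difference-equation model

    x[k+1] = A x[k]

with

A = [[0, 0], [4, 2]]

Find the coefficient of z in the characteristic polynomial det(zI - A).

For a 2×2 matrix, det(zI - A) = z^2 - (tr A)z + det A.
tr A = 2, det A = 0.
So p(z) = z^2 - 2z.
The coefficient of z is -2.

-2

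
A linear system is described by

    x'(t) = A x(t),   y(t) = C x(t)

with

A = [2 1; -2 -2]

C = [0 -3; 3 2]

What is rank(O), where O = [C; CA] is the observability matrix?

CA = [[6, 6], [2, -1]]
Observability matrix O = [C; CA] = [[0, -3], [3, 2], [6, 6], [2, -1]]
Take the 2×2 submatrix of O formed by rows 1, 2: [[0, -3], [3, 2]]. Its determinant is 0·2 - (-3)·3 = 0 - (-9) = 9 ≠ 0.
So rank(O) ≥ 2; since O has 2 columns, rank(O) = 2.
rank(O) = 2 = n, so the pair (A, C) is completely observable.

2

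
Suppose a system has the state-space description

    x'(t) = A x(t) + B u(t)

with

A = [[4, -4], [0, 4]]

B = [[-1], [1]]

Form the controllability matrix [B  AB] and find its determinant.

AB = [[-8], [4]]
Controllability matrix C = [B  AB] = [[-1, -8], [1, 4]]
det(C) = (-1)·4 - (-8)·1 = -4 - (-8) = 4
Since det(C) ≠ 0, rank(C) = 2 and the system is completely controllable.

4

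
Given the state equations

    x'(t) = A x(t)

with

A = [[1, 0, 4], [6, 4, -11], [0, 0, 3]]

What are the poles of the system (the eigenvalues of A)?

1, 3, 4

det(sI - A) = s^3 - (tr A)s^2 + (M11 + M22 + M33)s - det A, where Mii is the 2×2 principal minor of A obtained by deleting row i and column i.
tr A = 1 + 4 + 3 = 8; M11 = 4·3 - (-11)·0 = 12 - 0 = 12; M22 = 1·3 - 4·0 = 3 - 0 = 3; M33 = 1·4 - 0·6 = 4 - 0 = 4; sum of minors = 19.
det A = 1·(4·3 - (-11)·0) - 0·(6·3 - (-11)·0) + 4·(6·0 - 4·0) = 1·12 - 0·18 + 4·0 = 12.
So p(s) = det(sI - A) = s^3 - 8s^2 + 19s - 12.
Rational-root test: any integer root divides -12. Testing small divisors, s = 1 works: p(1) = 1 + (-8) + 19 + (-12) = 0, so (s - 1) is a factor.
Dividing, p(s) = (s - 1)(s^2 - 7s + 12).
Factor s^2 - 7s + 12: two numbers with sum 7 and product 12 are 4 and 3, so s^2 - 7s + 12 = (s - 4)(s - 3).
Hence p(s) = (s - 4) (s - 3) (s - 1), with roots 1, 3, 4.
At least one eigenvalue has non-negative real part, so the system is not asymptotically stable.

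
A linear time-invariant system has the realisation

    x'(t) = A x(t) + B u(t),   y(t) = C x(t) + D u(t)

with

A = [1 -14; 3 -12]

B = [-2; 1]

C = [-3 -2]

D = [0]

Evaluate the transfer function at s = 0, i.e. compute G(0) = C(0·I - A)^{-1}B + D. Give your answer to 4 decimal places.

G(0) = C(-A)^{-1}B + D = -C A^{-1} B + D.
det A = 30, so A^{-1} = (1/30)·adj(A) = [[-2/5, 7/15], [-1/10, 1/30]]
A^{-1} B = [19/15, 7/30]^T
C A^{-1} B = -64/15
G(0) = D - C A^{-1} B = 0 - (-64/15) = 64/15 ≈ 4.2667

4.2667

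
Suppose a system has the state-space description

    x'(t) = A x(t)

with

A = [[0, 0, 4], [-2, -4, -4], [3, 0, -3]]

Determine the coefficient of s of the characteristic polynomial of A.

0

Expand det(sI - A) for the 3×3 matrix.
p(s) = s^3 + 7s^2 - 48.
(Check: constant term = det(-A) = (-1)^3 det A = -48; coefficient of s^2 = -tr A = 7.)
The coefficient of s is 0.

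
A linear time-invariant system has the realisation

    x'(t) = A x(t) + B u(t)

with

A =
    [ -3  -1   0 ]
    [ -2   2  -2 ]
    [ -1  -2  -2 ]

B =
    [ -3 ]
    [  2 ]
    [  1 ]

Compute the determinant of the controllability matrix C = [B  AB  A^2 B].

1036

AB = [[7], [8], [-3]]
A^2B = [[-29], [8], [-17]]
Controllability matrix C = [B  AB  A^2B] = [[-3, 7, -29], [2, 8, 8], [1, -3, -17]]
Expanding along the first row, det(C) = (-3)·(8·(-17) - 8·(-3)) - 7·(2·(-17) - 8·1) + (-29)·(2·(-3) - 8·1) = (-3)·(-112) - 7·(-42) + (-29)·(-14) = 1036
Since det(C) ≠ 0, rank(C) = 3 and the system is completely controllable.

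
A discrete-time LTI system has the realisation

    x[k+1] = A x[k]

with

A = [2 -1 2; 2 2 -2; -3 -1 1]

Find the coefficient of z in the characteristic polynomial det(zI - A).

14

Expand det(zI - A) for the 3×3 matrix.
p(z) = z^3 - 5z^2 + 14z - 4.
(Check: constant term = det(-A) = (-1)^3 det A = -4; coefficient of z^2 = -tr A = -5.)
The coefficient of z is 14.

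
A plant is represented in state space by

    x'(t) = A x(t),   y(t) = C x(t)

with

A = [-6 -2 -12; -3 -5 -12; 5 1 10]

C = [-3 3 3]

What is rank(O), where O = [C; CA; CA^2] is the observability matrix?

2

CA = [[24, -6, 30]]
CA^2 = [[24, 12, 84]]
Observability matrix O = [C; CA; CA^2] = [[-3, 3, 3], [24, -6, 30], [24, 12, 84]]
The columns c1, c2, c3 of O are linearly dependent: -2·c1 - 3·c2 + c3 = 0 (check each entry), so rank(O) ≤ 2.
The 2×2 minor from rows 1, 2, columns 1, 2 is (-3)·(-6) - 3·24 = 18 - 72 = -54 ≠ 0, so rank(O) = 2.
rank(O) = 2 < n = 3, so the pair (A, C) is not completely observable.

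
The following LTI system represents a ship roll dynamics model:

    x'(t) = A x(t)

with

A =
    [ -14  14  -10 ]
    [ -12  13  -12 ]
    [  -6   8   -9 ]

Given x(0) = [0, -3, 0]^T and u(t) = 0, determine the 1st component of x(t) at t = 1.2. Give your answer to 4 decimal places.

-1.4392

det(sI - A) = s^3 - (tr A)s^2 + (M11 + M22 + M33)s - det A, where Mii is the 2×2 principal minor of A obtained by deleting row i and column i.
tr A = (-14) + 13 + (-9) = -10; M11 = 13·(-9) - (-12)·8 = -117 - (-96) = -21; M22 = (-14)·(-9) - (-10)·(-6) = 126 - 60 = 66; M33 = (-14)·13 - 14·(-12) = -182 - (-168) = -14; sum of minors = 31.
det A = (-14)·(13·(-9) - (-12)·8) - 14·((-12)·(-9) - (-12)·(-6)) + (-10)·((-12)·8 - 13·(-6)) = (-14)·(-21) - 14·36 + (-10)·(-18) = -30.
So p(s) = det(sI - A) = s^3 + 10s^2 + 31s + 30.
Rational-root test: any integer root divides 30. Testing small divisors, s = -2 works: p(-2) = -8 + 40 + (-62) + 30 = 0, so (s + 2) is a factor.
Dividing, p(s) = (s + 2)(s^2 + 8s + 15).
Factor s^2 + 8s + 15: two numbers with sum -8 and product 15 are -3 and -5, so s^2 + 8s + 15 = (s + 3)(s + 5).
Hence p(s) = (s + 2) (s + 3) (s + 5), with roots -5, -3, -2.
The eigenvalues -5, -3, -2 are distinct and real, so A is diagonalisable and x(t) = e^{At} x(0) = V diag(e^{λ_i t}) V^{-1} x(0), where the columns of V are the eigenvectors.
λ = -5: A - (-5)I = [[-9, 14, -10], [-12, 18, -12], [-6, 8, -4]]. v must be orthogonal to every row; (row 1) × (row 2) = [12, 12, 6], so take v_1 = [2, 2, 1]^T.
λ = -3: A - (-3)I = [[-11, 14, -10], [-12, 16, -12], [-6, 8, -6]]. v must be orthogonal to every row; (row 1) × (row 2) = [-8, -12, -8], so take v_2 = [-2, -3, -2]^T.
λ = -2: A - (-2)I = [[-12, 14, -10], [-12, 15, -12], [-6, 8, -7]]. v must be orthogonal to every row; (row 1) × (row 2) = [-18, -24, -12], so take v_3 = [-3, -4, -2]^T.
V = [v_1 v_2 v_3] = [[2, -2, -3], [2, -3, -4], [1, -2, -2]] has det V = -1, so V^{-1} = adj(V)/det V = [[2, -2, 1], [0, 1, -2], [1, -2, 2]].
Modal coordinates z(0) = V^{-1} x(0): 2·0 + (-2)·(-3) + 1·0 = 6; 0·0 + 1·(-3) + (-2)·0 = -3; 1·0 + (-2)·(-3) + 2·0 = 6; so z(0) = [6, -3, 6]^T.
x_1(t) = Σ_i (v_i)_1 · z_i(0) · e^{λ_i t} (row 1 of V times the modal terms).
x_1(1.2) = 2·6·e^{-5·1.2} + (-2)·(-3)·e^{-3·1.2} + (-3)·6·e^{-2·1.2} = 12·0.002479 + 6·0.027324 + (-18)·0.090718 = -1.4392.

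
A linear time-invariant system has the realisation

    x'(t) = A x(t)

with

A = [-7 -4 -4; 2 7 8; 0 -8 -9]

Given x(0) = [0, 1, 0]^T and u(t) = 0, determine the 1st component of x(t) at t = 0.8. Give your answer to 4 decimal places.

-0.1448

det(sI - A) = s^3 - (tr A)s^2 + (M11 + M22 + M33)s - det A, where Mii is the 2×2 principal minor of A obtained by deleting row i and column i.
tr A = (-7) + 7 + (-9) = -9; M11 = 7·(-9) - 8·(-8) = -63 - (-64) = 1; M22 = (-7)·(-9) - (-4)·0 = 63 - 0 = 63; M33 = (-7)·7 - (-4)·2 = -49 - (-8) = -41; sum of minors = 23.
det A = (-7)·(7·(-9) - 8·(-8)) - (-4)·(2·(-9) - 8·0) + (-4)·(2·(-8) - 7·0) = (-7)·1 - (-4)·(-18) + (-4)·(-16) = -15.
So p(s) = det(sI - A) = s^3 + 9s^2 + 23s + 15.
Rational-root test: any integer root divides 15. Testing small divisors, s = -1 works: p(-1) = -1 + 9 + (-23) + 15 = 0, so (s + 1) is a factor.
Dividing, p(s) = (s + 1)(s^2 + 8s + 15).
Factor s^2 + 8s + 15: two numbers with sum -8 and product 15 are -3 and -5, so s^2 + 8s + 15 = (s + 3)(s + 5).
Hence p(s) = (s + 1) (s + 3) (s + 5), with roots -5, -3, -1.
The eigenvalues -5, -3, -1 are distinct and real, so A is diagonalisable and x(t) = e^{At} x(0) = V diag(e^{λ_i t}) V^{-1} x(0), where the columns of V are the eigenvectors.
λ = -5: A - (-5)I = [[-2, -4, -4], [2, 12, 8], [0, -8, -4]]. v must be orthogonal to every row; (row 1) × (row 2) = [16, 8, -16], so take v_1 = [2, 1, -2]^T.
λ = -3: A - (-3)I = [[-4, -4, -4], [2, 10, 8], [0, -8, -6]]. v must be orthogonal to every row; (row 1) × (row 2) = [8, 24, -32], so take v_2 = [1, 3, -4]^T.
λ = -1: A - (-1)I = [[-6, -4, -4], [2, 8, 8], [0, -8, -8]]. v must be orthogonal to every row; (row 1) × (row 2) = [0, 40, -40], so take v_3 = [0, 1, -1]^T.
V = [v_1 v_2 v_3] = [[2, 1, 0], [1, 3, 1], [-2, -4, -1]] has det V = 1, so V^{-1} = adj(V)/det V = [[1, 1, 1], [-1, -2, -2], [2, 6, 5]].
Modal coordinates z(0) = V^{-1} x(0): 1·0 + 1·1 + 1·0 = 1; (-1)·0 + (-2)·1 + (-2)·0 = -2; 2·0 + 6·1 + 5·0 = 6; so z(0) = [1, -2, 6]^T.
x_1(t) = Σ_i (v_i)_1 · z_i(0) · e^{λ_i t} (row 1 of V times the modal terms).
x_1(0.8) = 2·1·e^{-5·0.8} + 1·(-2)·e^{-3·0.8} + 0·6·e^{-1·0.8} = 2·0.018316 + (-2)·0.090718 + 0·0.449329 = -0.1448.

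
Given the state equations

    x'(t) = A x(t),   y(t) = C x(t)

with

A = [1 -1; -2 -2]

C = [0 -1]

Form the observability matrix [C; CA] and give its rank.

CA = [[2, 2]]
Observability matrix O = [C; CA] = [[0, -1], [2, 2]]
det(O) = 0·2 - (-1)·2 = 0 - (-2) = 2 ≠ 0, so rank(O) = 2.
rank(O) = 2 = n, so the pair (A, C) is completely observable.

2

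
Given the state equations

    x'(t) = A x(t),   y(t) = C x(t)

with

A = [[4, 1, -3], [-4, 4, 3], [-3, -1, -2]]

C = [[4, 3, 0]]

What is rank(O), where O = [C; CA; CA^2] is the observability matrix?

CA = [[4, 16, -3]]
CA^2 = [[-39, 71, 42]]
Observability matrix O = [C; CA; CA^2] = [[4, 3, 0], [4, 16, -3], [-39, 71, 42]]
det(O) = 4·(16·42 - (-3)·71) - 3·(4·42 - (-3)·(-39)) + 0·(4·71 - 16·(-39)) = 4·885 - 3·51 + 0·908 = 3387 ≠ 0, so rank(O) = 3.
rank(O) = 3 = n, so the pair (A, C) is completely observable.

3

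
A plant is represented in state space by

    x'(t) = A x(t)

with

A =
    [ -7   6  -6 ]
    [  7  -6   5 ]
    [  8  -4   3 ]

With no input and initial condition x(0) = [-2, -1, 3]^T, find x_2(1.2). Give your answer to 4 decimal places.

-1.9210

det(sI - A) = s^3 - (tr A)s^2 + (M11 + M22 + M33)s - det A, where Mii is the 2×2 principal minor of A obtained by deleting row i and column i.
tr A = (-7) + (-6) + 3 = -10; M11 = (-6)·3 - 5·(-4) = -18 - (-20) = 2; M22 = (-7)·3 - (-6)·8 = -21 - (-48) = 27; M33 = (-7)·(-6) - 6·7 = 42 - 42 = 0; sum of minors = 29.
det A = (-7)·((-6)·3 - 5·(-4)) - 6·(7·3 - 5·8) + (-6)·(7·(-4) - (-6)·8) = (-7)·2 - 6·(-19) + (-6)·20 = -20.
So p(s) = det(sI - A) = s^3 + 10s^2 + 29s + 20.
Rational-root test: any integer root divides 20. Testing small divisors, s = -1 works: p(-1) = -1 + 10 + (-29) + 20 = 0, so (s + 1) is a factor.
Dividing, p(s) = (s + 1)(s^2 + 9s + 20).
Factor s^2 + 9s + 20: two numbers with sum -9 and product 20 are -4 and -5, so s^2 + 9s + 20 = (s + 4)(s + 5).
Hence p(s) = (s + 1) (s + 4) (s + 5), with roots -5, -4, -1.
The eigenvalues -5, -4, -1 are distinct and real, so A is diagonalisable and x(t) = e^{At} x(0) = V diag(e^{λ_i t}) V^{-1} x(0), where the columns of V are the eigenvectors.
λ = -5: A - (-5)I = [[-2, 6, -6], [7, -1, 5], [8, -4, 8]]. v must be orthogonal to every row; (row 1) × (row 2) = [24, -32, -40], so take v_1 = [3, -4, -5]^T.
λ = -4: A - (-4)I = [[-3, 6, -6], [7, -2, 5], [8, -4, 7]]. v must be orthogonal to every row; (row 1) × (row 2) = [18, -27, -36], so take v_2 = [2, -3, -4]^T.
λ = -1: A - (-1)I = [[-6, 6, -6], [7, -5, 5], [8, -4, 4]]. v must be orthogonal to every row; (row 1) × (row 2) = [0, -12, -12], so take v_3 = [0, 1, 1]^T.
V = [v_1 v_2 v_3] = [[3, 2, 0], [-4, -3, 1], [-5, -4, 1]] has det V = 1, so V^{-1} = adj(V)/det V = [[1, -2, 2], [-1, 3, -3], [1, 2, -1]].
Modal coordinates z(0) = V^{-1} x(0): 1·(-2) + (-2)·(-1) + 2·3 = 6; (-1)·(-2) + 3·(-1) + (-3)·3 = -10; 1·(-2) + 2·(-1) + (-1)·3 = -7; so z(0) = [6, -10, -7]^T.
x_2(t) = Σ_i (v_i)_2 · z_i(0) · e^{λ_i t} (row 2 of V times the modal terms).
x_2(1.2) = (-4)·6·e^{-5·1.2} + (-3)·(-10)·e^{-4·1.2} + 1·(-7)·e^{-1·1.2} = (-24)·0.002479 + 30·0.008230 + (-7)·0.301194 = -1.9210.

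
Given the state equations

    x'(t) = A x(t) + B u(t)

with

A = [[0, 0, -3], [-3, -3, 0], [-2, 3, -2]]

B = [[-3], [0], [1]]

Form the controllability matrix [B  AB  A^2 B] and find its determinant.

AB = [[-3], [9], [4]]
A^2B = [[-12], [-18], [25]]
Controllability matrix C = [B  AB  A^2B] = [[-3, -3, -12], [0, 9, -18], [1, 4, 25]]
Expanding along the first row, det(C) = (-3)·(9·25 - (-18)·4) - (-3)·(0·25 - (-18)·1) + (-12)·(0·4 - 9·1) = (-3)·297 - (-3)·18 + (-12)·(-9) = -729
Since det(C) ≠ 0, rank(C) = 3 and the system is completely controllable.

-729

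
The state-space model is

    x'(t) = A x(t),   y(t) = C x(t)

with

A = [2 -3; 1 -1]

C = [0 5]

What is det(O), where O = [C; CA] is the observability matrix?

CA = [[5, -5]]
Observability matrix O = [C; CA] = [[0, 5], [5, -5]]
det(O) = 0·(-5) - 5·5 = 0 - 25 = -25
Since det(O) ≠ 0, rank(O) = 2 and the system is completely observable.

-25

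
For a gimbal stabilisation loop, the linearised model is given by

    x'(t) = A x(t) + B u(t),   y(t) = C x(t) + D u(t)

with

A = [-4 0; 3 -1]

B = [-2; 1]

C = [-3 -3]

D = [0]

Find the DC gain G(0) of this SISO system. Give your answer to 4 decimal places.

3.0000

G(0) = C(-A)^{-1}B + D = -C A^{-1} B + D.
det A = 4, so A^{-1} = (1/4)·adj(A) = [[-1/4, 0], [-3/4, -1]]
A^{-1} B = [1/2, 1/2]^T
C A^{-1} B = -3
G(0) = D - C A^{-1} B = 0 - (-3) = 3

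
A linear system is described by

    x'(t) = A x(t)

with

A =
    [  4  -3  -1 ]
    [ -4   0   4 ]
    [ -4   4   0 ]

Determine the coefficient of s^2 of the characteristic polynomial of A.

Expand det(sI - A) for the 3×3 matrix.
p(s) = s^3 - 4s^2 - 32s.
(Check: constant term = det(-A) = (-1)^3 det A = 0; coefficient of s^2 = -tr A = -4.)
The coefficient of s^2 is -4.

-4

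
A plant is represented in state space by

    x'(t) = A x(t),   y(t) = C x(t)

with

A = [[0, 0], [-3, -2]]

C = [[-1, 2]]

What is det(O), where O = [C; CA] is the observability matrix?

16

CA = [[-6, -4]]
Observability matrix O = [C; CA] = [[-1, 2], [-6, -4]]
det(O) = (-1)·(-4) - 2·(-6) = 4 - (-12) = 16
Since det(O) ≠ 0, rank(O) = 2 and the system is completely observable.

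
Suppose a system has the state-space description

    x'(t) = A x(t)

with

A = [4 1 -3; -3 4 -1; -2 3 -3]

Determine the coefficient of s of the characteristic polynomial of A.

Expand det(sI - A) for the 3×3 matrix.
p(s) = s^3 - 5s^2 - 8s + 40.
(Check: constant term = det(-A) = (-1)^3 det A = 40; coefficient of s^2 = -tr A = -5.)
The coefficient of s is -8.

-8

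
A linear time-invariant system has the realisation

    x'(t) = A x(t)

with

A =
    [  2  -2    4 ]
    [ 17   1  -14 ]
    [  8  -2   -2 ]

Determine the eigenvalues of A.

det(sI - A) = s^3 - (tr A)s^2 + (M11 + M22 + M33)s - det A, where Mii is the 2×2 principal minor of A obtained by deleting row i and column i.
tr A = 2 + 1 + (-2) = 1; M11 = 1·(-2) - (-14)·(-2) = -2 - 28 = -30; M22 = 2·(-2) - 4·8 = -4 - 32 = -36; M33 = 2·1 - (-2)·17 = 2 - (-34) = 36; sum of minors = -30.
det A = 2·(1·(-2) - (-14)·(-2)) - (-2)·(17·(-2) - (-14)·8) + 4·(17·(-2) - 1·8) = 2·(-30) - (-2)·78 + 4·(-42) = -72.
So p(s) = det(sI - A) = s^3 - s^2 - 30s + 72.
Rational-root test: any integer root divides 72. Testing small divisors, s = 3 works: p(3) = 27 + (-9) + (-90) + 72 = 0, so (s - 3) is a factor.
Dividing, p(s) = (s - 3)(s^2 + 2s - 24).
Factor s^2 + 2s - 24: two numbers with sum -2 and product -24 are 4 and -6, so s^2 + 2s - 24 = (s - 4)(s + 6).
Hence p(s) = (s - 4) (s - 3) (s + 6), with roots -6, 3, 4.
At least one eigenvalue has non-negative real part, so the system is not asymptotically stable.

-6, 3, 4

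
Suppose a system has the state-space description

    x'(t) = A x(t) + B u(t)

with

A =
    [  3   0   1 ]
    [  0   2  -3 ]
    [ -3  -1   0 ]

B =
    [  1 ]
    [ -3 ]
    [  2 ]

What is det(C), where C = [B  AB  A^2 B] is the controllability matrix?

AB = [[5], [-12], [0]]
A^2B = [[15], [-24], [-3]]
Controllability matrix C = [B  AB  A^2B] = [[1, 5, 15], [-3, -12, -24], [2, 0, -3]]
Expanding along the first row, det(C) = 1·((-12)·(-3) - (-24)·0) - 5·((-3)·(-3) - (-24)·2) + 15·((-3)·0 - (-12)·2) = 1·36 - 5·57 + 15·24 = 111
Since det(C) ≠ 0, rank(C) = 3 and the system is completely controllable.

111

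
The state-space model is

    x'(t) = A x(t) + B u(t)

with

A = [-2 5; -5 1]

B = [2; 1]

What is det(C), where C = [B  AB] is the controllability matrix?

-19

AB = [[1], [-9]]
Controllability matrix C = [B  AB] = [[2, 1], [1, -9]]
det(C) = 2·(-9) - 1·1 = -18 - 1 = -19
Since det(C) ≠ 0, rank(C) = 2 and the system is completely controllable.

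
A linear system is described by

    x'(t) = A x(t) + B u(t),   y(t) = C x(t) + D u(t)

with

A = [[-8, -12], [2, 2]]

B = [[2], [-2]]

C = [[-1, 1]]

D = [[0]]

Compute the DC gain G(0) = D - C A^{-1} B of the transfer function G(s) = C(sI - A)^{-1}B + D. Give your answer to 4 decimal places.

G(0) = C(-A)^{-1}B + D = -C A^{-1} B + D.
det A = 8, so A^{-1} = (1/8)·adj(A) = [[1/4, 3/2], [-1/4, -1]]
A^{-1} B = [-5/2, 3/2]^T
C A^{-1} B = 4
G(0) = D - C A^{-1} B = 0 - (4) = -4

-4.0000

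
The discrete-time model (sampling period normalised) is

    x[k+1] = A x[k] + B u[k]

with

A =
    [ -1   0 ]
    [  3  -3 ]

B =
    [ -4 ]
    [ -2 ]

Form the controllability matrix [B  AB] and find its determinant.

32

AB = [[4], [-6]]
Controllability matrix C = [B  AB] = [[-4, 4], [-2, -6]]
det(C) = (-4)·(-6) - 4·(-2) = 24 - (-8) = 32
Since det(C) ≠ 0, rank(C) = 2 and the system is completely controllable.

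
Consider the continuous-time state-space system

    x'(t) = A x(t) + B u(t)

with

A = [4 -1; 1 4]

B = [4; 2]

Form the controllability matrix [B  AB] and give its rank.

AB = [[14], [12]]
Controllability matrix C = [B  AB] = [[4, 14], [2, 12]]
det(C) = 4·12 - 14·2 = 48 - 28 = 20 ≠ 0, so rank(C) = 2.
rank(C) = 2 = n, so the pair (A, B) is completely controllable.

2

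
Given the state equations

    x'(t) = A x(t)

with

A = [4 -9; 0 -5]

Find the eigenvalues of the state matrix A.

-5, 4

det(sI - A) = s^2 - (tr A)s + det A, with tr A = 4 + (-5) = -1 and det A = 4·(-5) - (-9)·0 = -20 - 0 = -20.
So p(s) = det(sI - A) = s^2 + s - 20.
Factor s^2 + s - 20: two numbers with sum -1 and product -20 are 4 and -5, so s^2 + s - 20 = (s - 4)(s + 5).
Hence p(s) = (s - 4) (s + 5), with roots -5, 4.
At least one eigenvalue has non-negative real part, so the system is not asymptotically stable.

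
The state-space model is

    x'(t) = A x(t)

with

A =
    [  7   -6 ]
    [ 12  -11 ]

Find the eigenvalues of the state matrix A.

det(sI - A) = s^2 - (tr A)s + det A, with tr A = 7 + (-11) = -4 and det A = 7·(-11) - (-6)·12 = -77 - (-72) = -5.
So p(s) = det(sI - A) = s^2 + 4s - 5.
Factor s^2 + 4s - 5: two numbers with sum -4 and product -5 are 1 and -5, so s^2 + 4s - 5 = (s - 1)(s + 5).
Hence p(s) = (s - 1) (s + 5), with roots -5, 1.
At least one eigenvalue has non-negative real part, so the system is not asymptotically stable.

-5, 1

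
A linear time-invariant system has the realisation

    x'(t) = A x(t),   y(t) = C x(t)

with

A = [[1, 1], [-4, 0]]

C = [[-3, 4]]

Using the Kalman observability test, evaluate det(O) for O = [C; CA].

CA = [[-19, -3]]
Observability matrix O = [C; CA] = [[-3, 4], [-19, -3]]
det(O) = (-3)·(-3) - 4·(-19) = 9 - (-76) = 85
Since det(O) ≠ 0, rank(O) = 2 and the system is completely observable.

85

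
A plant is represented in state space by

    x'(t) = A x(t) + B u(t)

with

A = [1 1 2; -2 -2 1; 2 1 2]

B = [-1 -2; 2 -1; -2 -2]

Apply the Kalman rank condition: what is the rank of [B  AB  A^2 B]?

AB = [[-3, -7], [-4, 4], [-4, -9]]
A^2B = [[-15, -21], [10, -3], [-18, -28]]
Controllability matrix C = [B  AB  A^2B] = [[-1, -2, -3, -7, -15, -21], [2, -1, -4, 4, 10, -3], [-2, -2, -4, -9, -18, -28]]
Take the 3×3 submatrix of C formed by columns 1, 2, 3: [[-1, -2, -3], [2, -1, -4], [-2, -2, -4]]. Its determinant is (-1)·((-1)·(-4) - (-4)·(-2)) - (-2)·(2·(-4) - (-4)·(-2)) + (-3)·(2·(-2) - (-1)·(-2)) = (-1)·(-4) - (-2)·(-16) + (-3)·(-6) = -10 ≠ 0.
So rank(C) ≥ 3; since C has 3 rows, rank(C) = 3.
rank(C) = 3 = n, so the pair (A, B) is completely controllable.

3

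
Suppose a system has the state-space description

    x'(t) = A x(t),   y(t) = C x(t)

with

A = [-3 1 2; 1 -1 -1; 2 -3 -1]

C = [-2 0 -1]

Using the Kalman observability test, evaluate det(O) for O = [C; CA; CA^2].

CA = [[4, 1, -3]]
CA^2 = [[-17, 12, 10]]
Observability matrix O = [C; CA; CA^2] = [[-2, 0, -1], [4, 1, -3], [-17, 12, 10]]
Expanding along the first row, det(O) = (-2)·(1·10 - (-3)·12) - 0·(4·10 - (-3)·(-17)) + (-1)·(4·12 - 1·(-17)) = (-2)·46 - 0·(-11) + (-1)·65 = -157
Since det(O) ≠ 0, rank(O) = 3 and the system is completely observable.

-157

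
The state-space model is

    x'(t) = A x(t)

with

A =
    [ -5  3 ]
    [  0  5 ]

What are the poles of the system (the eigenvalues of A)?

det(sI - A) = s^2 - (tr A)s + det A, with tr A = (-5) + 5 = 0 and det A = (-5)·5 - 3·0 = -25 - 0 = -25.
So p(s) = det(sI - A) = s^2 - 25.
Factor s^2 - 25: two numbers with sum 0 and product -25 are 5 and -5, so s^2 - 25 = (s - 5)(s + 5).
Hence p(s) = (s - 5) (s + 5), with roots -5, 5.
At least one eigenvalue has non-negative real part, so the system is not asymptotically stable.

-5, 5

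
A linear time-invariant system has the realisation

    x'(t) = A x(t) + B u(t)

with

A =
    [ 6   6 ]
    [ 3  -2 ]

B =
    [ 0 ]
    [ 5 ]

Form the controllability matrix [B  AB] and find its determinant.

-150

AB = [[30], [-10]]
Controllability matrix C = [B  AB] = [[0, 30], [5, -10]]
det(C) = 0·(-10) - 30·5 = 0 - 150 = -150
Since det(C) ≠ 0, rank(C) = 2 and the system is completely controllable.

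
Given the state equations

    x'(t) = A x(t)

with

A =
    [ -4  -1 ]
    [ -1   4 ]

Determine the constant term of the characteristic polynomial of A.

For a 2×2 matrix, det(sI - A) = s^2 - (tr A)s + det A.
tr A = 0, det A = -17.
So p(s) = s^2 - 17.
The constant term is -17.

-17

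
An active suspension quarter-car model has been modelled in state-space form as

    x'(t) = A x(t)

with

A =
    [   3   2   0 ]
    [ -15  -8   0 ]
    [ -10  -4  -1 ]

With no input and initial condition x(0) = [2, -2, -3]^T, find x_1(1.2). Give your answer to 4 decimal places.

0.5618

det(sI - A) = s^3 - (tr A)s^2 + (M11 + M22 + M33)s - det A, where Mii is the 2×2 principal minor of A obtained by deleting row i and column i.
tr A = 3 + (-8) + (-1) = -6; M11 = (-8)·(-1) - 0·(-4) = 8 - 0 = 8; M22 = 3·(-1) - 0·(-10) = -3 - 0 = -3; M33 = 3·(-8) - 2·(-15) = -24 - (-30) = 6; sum of minors = 11.
det A = 3·((-8)·(-1) - 0·(-4)) - 2·((-15)·(-1) - 0·(-10)) + 0·((-15)·(-4) - (-8)·(-10)) = 3·8 - 2·15 + 0·(-20) = -6.
So p(s) = det(sI - A) = s^3 + 6s^2 + 11s + 6.
Rational-root test: any integer root divides 6. Testing small divisors, s = -1 works: p(-1) = -1 + 6 + (-11) + 6 = 0, so (s + 1) is a factor.
Dividing, p(s) = (s + 1)(s^2 + 5s + 6).
Factor s^2 + 5s + 6: two numbers with sum -5 and product 6 are -2 and -3, so s^2 + 5s + 6 = (s + 2)(s + 3).
Hence p(s) = (s + 1) (s + 2) (s + 3), with roots -3, -2, -1.
The eigenvalues -3, -2, -1 are distinct and real, so A is diagonalisable and x(t) = e^{At} x(0) = V diag(e^{λ_i t}) V^{-1} x(0), where the columns of V are the eigenvectors.
λ = -3: A - (-3)I = [[6, 2, 0], [-15, -5, 0], [-10, -4, 2]]. v must be orthogonal to every row; (row 1) × (row 3) = [4, -12, -4], so take v_1 = [-1, 3, 1]^T.
λ = -2: A - (-2)I = [[5, 2, 0], [-15, -6, 0], [-10, -4, 1]]. v must be orthogonal to every row; (row 1) × (row 3) = [2, -5, 0], so take v_2 = [-2, 5, 0]^T.
λ = -1: A - (-1)I = [[4, 2, 0], [-15, -7, 0], [-10, -4, 0]]. v must be orthogonal to every row; (row 1) × (row 2) = [0, 0, 2], so take v_3 = [0, 0, 1]^T.
V = [v_1 v_2 v_3] = [[-1, -2, 0], [3, 5, 0], [1, 0, 1]] has det V = 1, so V^{-1} = adj(V)/det V = [[5, 2, 0], [-3, -1, 0], [-5, -2, 1]].
Modal coordinates z(0) = V^{-1} x(0): 5·2 + 2·(-2) + 0·(-3) = 6; (-3)·2 + (-1)·(-2) + 0·(-3) = -4; (-5)·2 + (-2)·(-2) + 1·(-3) = -9; so z(0) = [6, -4, -9]^T.
x_1(t) = Σ_i (v_i)_1 · z_i(0) · e^{λ_i t} (row 1 of V times the modal terms).
x_1(1.2) = (-1)·6·e^{-3·1.2} + (-2)·(-4)·e^{-2·1.2} + 0·(-9)·e^{-1·1.2} = (-6)·0.027324 + 8·0.090718 + 0·0.301194 = 0.5618.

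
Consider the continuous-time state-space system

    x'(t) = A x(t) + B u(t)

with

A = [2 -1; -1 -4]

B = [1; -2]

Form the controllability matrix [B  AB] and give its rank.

2

AB = [[4], [7]]
Controllability matrix C = [B  AB] = [[1, 4], [-2, 7]]
det(C) = 1·7 - 4·(-2) = 7 - (-8) = 15 ≠ 0, so rank(C) = 2.
rank(C) = 2 = n, so the pair (A, B) is completely controllable.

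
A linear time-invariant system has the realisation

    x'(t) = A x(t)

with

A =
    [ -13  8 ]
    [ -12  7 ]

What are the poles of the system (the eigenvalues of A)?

-5, -1

det(sI - A) = s^2 - (tr A)s + det A, with tr A = (-13) + 7 = -6 and det A = (-13)·7 - 8·(-12) = -91 - (-96) = 5.
So p(s) = det(sI - A) = s^2 + 6s + 5.
Factor s^2 + 6s + 5: two numbers with sum -6 and product 5 are -1 and -5, so s^2 + 6s + 5 = (s + 1)(s + 5).
Hence p(s) = (s + 1) (s + 5), with roots -5, -1.
All eigenvalues have negative real part, so the system is asymptotically stable.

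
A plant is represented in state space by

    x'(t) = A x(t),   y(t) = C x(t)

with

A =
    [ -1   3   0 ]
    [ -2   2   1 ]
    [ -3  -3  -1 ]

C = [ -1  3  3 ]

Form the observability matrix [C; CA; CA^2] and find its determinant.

CA = [[-14, -6, 0]]
CA^2 = [[26, -54, -6]]
Observability matrix O = [C; CA; CA^2] = [[-1, 3, 3], [-14, -6, 0], [26, -54, -6]]
Expanding along the first row, det(O) = (-1)·((-6)·(-6) - 0·(-54)) - 3·((-14)·(-6) - 0·26) + 3·((-14)·(-54) - (-6)·26) = (-1)·36 - 3·84 + 3·912 = 2448
Since det(O) ≠ 0, rank(O) = 3 and the system is completely observable.

2448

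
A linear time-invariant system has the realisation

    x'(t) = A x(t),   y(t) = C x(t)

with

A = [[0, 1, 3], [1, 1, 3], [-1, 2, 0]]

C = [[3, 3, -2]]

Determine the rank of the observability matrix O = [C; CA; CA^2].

CA = [[5, 2, 18]]
CA^2 = [[-16, 43, 21]]
Observability matrix O = [C; CA; CA^2] = [[3, 3, -2], [5, 2, 18], [-16, 43, 21]]
det(O) = 3·(2·21 - 18·43) - 3·(5·21 - 18·(-16)) + (-2)·(5·43 - 2·(-16)) = 3·(-732) - 3·393 + (-2)·247 = -3869 ≠ 0, so rank(O) = 3.
rank(O) = 3 = n, so the pair (A, C) is completely observable.

3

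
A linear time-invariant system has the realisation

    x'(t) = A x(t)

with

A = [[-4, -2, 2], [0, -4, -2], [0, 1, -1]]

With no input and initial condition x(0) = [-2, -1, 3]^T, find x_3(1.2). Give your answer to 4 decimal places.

det(sI - A) = s^3 - (tr A)s^2 + (M11 + M22 + M33)s - det A, where Mii is the 2×2 principal minor of A obtained by deleting row i and column i.
tr A = (-4) + (-4) + (-1) = -9; M11 = (-4)·(-1) - (-2)·1 = 4 - (-2) = 6; M22 = (-4)·(-1) - 2·0 = 4 - 0 = 4; M33 = (-4)·(-4) - (-2)·0 = 16 - 0 = 16; sum of minors = 26.
det A = (-4)·((-4)·(-1) - (-2)·1) - (-2)·(0·(-1) - (-2)·0) + 2·(0·1 - (-4)·0) = (-4)·6 - (-2)·0 + 2·0 = -24.
So p(s) = det(sI - A) = s^3 + 9s^2 + 26s + 24.
Rational-root test: any integer root divides 24. Testing small divisors, s = -2 works: p(-2) = -8 + 36 + (-52) + 24 = 0, so (s + 2) is a factor.
Dividing, p(s) = (s + 2)(s^2 + 7s + 12).
Factor s^2 + 7s + 12: two numbers with sum -7 and product 12 are -3 and -4, so s^2 + 7s + 12 = (s + 3)(s + 4).
Hence p(s) = (s + 2) (s + 3) (s + 4), with roots -4, -3, -2.
The eigenvalues -4, -3, -2 are distinct and real, so A is diagonalisable and x(t) = e^{At} x(0) = V diag(e^{λ_i t}) V^{-1} x(0), where the columns of V are the eigenvectors.
λ = -4: A - (-4)I = [[0, -2, 2], [0, 0, -2], [0, 1, 3]]. v must be orthogonal to every row; (row 1) × (row 2) = [4, 0, 0], so take v_1 = [1, 0, 0]^T.
λ = -3: A - (-3)I = [[-1, -2, 2], [0, -1, -2], [0, 1, 2]]. v must be orthogonal to every row; (row 1) × (row 2) = [6, -2, 1], so take v_2 = [6, -2, 1]^T.
λ = -2: A - (-2)I = [[-2, -2, 2], [0, -2, -2], [0, 1, 1]]. v must be orthogonal to every row; (row 1) × (row 2) = [8, -4, 4], so take v_3 = [-2, 1, -1]^T.
V = [v_1 v_2 v_3] = [[1, 6, -2], [0, -2, 1], [0, 1, -1]] has det V = 1, so V^{-1} = adj(V)/det V = [[1, 4, 2], [0, -1, -1], [0, -1, -2]].
Modal coordinates z(0) = V^{-1} x(0): 1·(-2) + 4·(-1) + 2·3 = 0; 0·(-2) + (-1)·(-1) + (-1)·3 = -2; 0·(-2) + (-1)·(-1) + (-2)·3 = -5; so z(0) = [0, -2, -5]^T.
x_3(t) = Σ_i (v_i)_3 · z_i(0) · e^{λ_i t} (row 3 of V times the modal terms).
x_3(1.2) = 0·0·e^{-4·1.2} + 1·(-2)·e^{-3·1.2} + (-1)·(-5)·e^{-2·1.2} = 0·0.008230 + (-2)·0.027324 + 5·0.090718 = 0.3989.

0.3989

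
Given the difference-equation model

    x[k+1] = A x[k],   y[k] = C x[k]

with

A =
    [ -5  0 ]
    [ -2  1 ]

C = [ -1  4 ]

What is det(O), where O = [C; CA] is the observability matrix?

CA = [[-3, 4]]
Observability matrix O = [C; CA] = [[-1, 4], [-3, 4]]
det(O) = (-1)·4 - 4·(-3) = -4 - (-12) = 8
Since det(O) ≠ 0, rank(O) = 2 and the system is completely observable.

8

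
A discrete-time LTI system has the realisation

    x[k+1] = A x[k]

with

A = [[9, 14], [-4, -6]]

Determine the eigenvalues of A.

det(zI - A) = z^2 - (tr A)z + det A, with tr A = 9 + (-6) = 3 and det A = 9·(-6) - 14·(-4) = -54 - (-56) = 2.
So p(z) = det(zI - A) = z^2 - 3z + 2.
Factor z^2 - 3z + 2: two numbers with sum 3 and product 2 are 2 and 1, so z^2 - 3z + 2 = (z - 2)(z - 1).
Hence p(z) = (z - 2) (z - 1), with roots 1, 2.

1, 2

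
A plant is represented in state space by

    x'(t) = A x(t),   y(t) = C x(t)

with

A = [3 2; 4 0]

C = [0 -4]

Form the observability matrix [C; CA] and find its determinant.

-64

CA = [[-16, 0]]
Observability matrix O = [C; CA] = [[0, -4], [-16, 0]]
det(O) = 0·0 - (-4)·(-16) = 0 - 64 = -64
Since det(O) ≠ 0, rank(O) = 2 and the system is completely observable.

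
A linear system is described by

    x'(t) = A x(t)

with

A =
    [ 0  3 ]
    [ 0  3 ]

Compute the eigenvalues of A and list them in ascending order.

det(sI - A) = s^2 - (tr A)s + det A, with tr A = 0 + 3 = 3 and det A = 0·3 - 3·0 = 0 - 0 = 0.
So p(s) = det(sI - A) = s^2 - 3s.
Factor s^2 - 3s: two numbers with sum 3 and product 0 are 3 and 0, so s^2 - 3s = s(s - 3).
Hence p(s) = s (s - 3), with roots 0, 3.
At least one eigenvalue has non-negative real part, so the system is not asymptotically stable.

0, 3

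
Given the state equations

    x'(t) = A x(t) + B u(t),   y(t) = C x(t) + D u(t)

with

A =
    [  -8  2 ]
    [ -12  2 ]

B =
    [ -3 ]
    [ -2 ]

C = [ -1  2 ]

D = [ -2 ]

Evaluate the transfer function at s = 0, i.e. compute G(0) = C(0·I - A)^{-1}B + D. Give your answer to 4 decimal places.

G(0) = C(-A)^{-1}B + D = -C A^{-1} B + D.
det A = 8, so A^{-1} = (1/8)·adj(A) = [[1/4, -1/4], [3/2, -1]]
A^{-1} B = [-1/4, -5/2]^T
C A^{-1} B = -19/4
G(0) = D - C A^{-1} B = -2 - (-19/4) = 11/4 ≈ 2.7500

2.7500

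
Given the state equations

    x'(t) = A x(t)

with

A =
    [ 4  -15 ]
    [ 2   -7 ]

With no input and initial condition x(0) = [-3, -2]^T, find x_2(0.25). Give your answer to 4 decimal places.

-0.5240

det(sI - A) = s^2 - (tr A)s + det A, with tr A = 4 + (-7) = -3 and det A = 4·(-7) - (-15)·2 = -28 - (-30) = 2.
So p(s) = det(sI - A) = s^2 + 3s + 2.
Factor s^2 + 3s + 2: two numbers with sum -3 and product 2 are -1 and -2, so s^2 + 3s + 2 = (s + 1)(s + 2).
Hence p(s) = (s + 1) (s + 2), with roots -2, -1.
The eigenvalues -2, -1 are distinct and real, so A is diagonalisable and x(t) = e^{At} x(0) = V diag(e^{λ_i t}) V^{-1} x(0), where the columns of V are the eigenvectors.
λ = -2: A - (-2)I = [[6, -15], [2, -5]]. Row 1 gives 6·v1 + (-15)·v2 = 0, so take v_1 = [5, 2]^T.
λ = -1: A - (-1)I = [[5, -15], [2, -6]]. Row 1 gives 5·v1 + (-15)·v2 = 0, so take v_2 = [-3, -1]^T.
V = [v_1 v_2] = [[5, -3], [2, -1]] has det V = 1, so V^{-1} = adj(V)/det V = [[-1, 3], [-2, 5]].
Modal coordinates z(0) = V^{-1} x(0): (-1)·(-3) + 3·(-2) = -3; (-2)·(-3) + 5·(-2) = -4; so z(0) = [-3, -4]^T.
x_2(t) = Σ_i (v_i)_2 · z_i(0) · e^{λ_i t} (row 2 of V times the modal terms).
x_2(0.25) = 2·(-3)·e^{-2·0.25} + (-1)·(-4)·e^{-1·0.25} = (-6)·0.606531 + 4·0.778801 = -0.5240.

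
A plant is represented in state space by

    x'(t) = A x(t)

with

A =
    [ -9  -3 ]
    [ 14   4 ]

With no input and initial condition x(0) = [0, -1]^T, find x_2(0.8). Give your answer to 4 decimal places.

det(sI - A) = s^2 - (tr A)s + det A, with tr A = (-9) + 4 = -5 and det A = (-9)·4 - (-3)·14 = -36 - (-42) = 6.
So p(s) = det(sI - A) = s^2 + 5s + 6.
Factor s^2 + 5s + 6: two numbers with sum -5 and product 6 are -2 and -3, so s^2 + 5s + 6 = (s + 2)(s + 3).
Hence p(s) = (s + 2) (s + 3), with roots -3, -2.
The eigenvalues -3, -2 are distinct and real, so A is diagonalisable and x(t) = e^{At} x(0) = V diag(e^{λ_i t}) V^{-1} x(0), where the columns of V are the eigenvectors.
λ = -3: A - (-3)I = [[-6, -3], [14, 7]]. Row 1 gives (-6)·v1 + (-3)·v2 = 0, so take v_1 = [1, -2]^T.
λ = -2: A - (-2)I = [[-7, -3], [14, 6]]. Row 1 gives (-7)·v1 + (-3)·v2 = 0, so take v_2 = [3, -7]^T.
V = [v_1 v_2] = [[1, 3], [-2, -7]] has det V = -1, so V^{-1} = adj(V)/det V = [[7, 3], [-2, -1]].
Modal coordinates z(0) = V^{-1} x(0): 7·0 + 3·(-1) = -3; (-2)·0 + (-1)·(-1) = 1; so z(0) = [-3, 1]^T.
x_2(t) = Σ_i (v_i)_2 · z_i(0) · e^{λ_i t} (row 2 of V times the modal terms).
x_2(0.8) = (-2)·(-3)·e^{-3·0.8} + (-7)·1·e^{-2·0.8} = 6·0.090718 + (-7)·0.201897 = -0.8690.

-0.8690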